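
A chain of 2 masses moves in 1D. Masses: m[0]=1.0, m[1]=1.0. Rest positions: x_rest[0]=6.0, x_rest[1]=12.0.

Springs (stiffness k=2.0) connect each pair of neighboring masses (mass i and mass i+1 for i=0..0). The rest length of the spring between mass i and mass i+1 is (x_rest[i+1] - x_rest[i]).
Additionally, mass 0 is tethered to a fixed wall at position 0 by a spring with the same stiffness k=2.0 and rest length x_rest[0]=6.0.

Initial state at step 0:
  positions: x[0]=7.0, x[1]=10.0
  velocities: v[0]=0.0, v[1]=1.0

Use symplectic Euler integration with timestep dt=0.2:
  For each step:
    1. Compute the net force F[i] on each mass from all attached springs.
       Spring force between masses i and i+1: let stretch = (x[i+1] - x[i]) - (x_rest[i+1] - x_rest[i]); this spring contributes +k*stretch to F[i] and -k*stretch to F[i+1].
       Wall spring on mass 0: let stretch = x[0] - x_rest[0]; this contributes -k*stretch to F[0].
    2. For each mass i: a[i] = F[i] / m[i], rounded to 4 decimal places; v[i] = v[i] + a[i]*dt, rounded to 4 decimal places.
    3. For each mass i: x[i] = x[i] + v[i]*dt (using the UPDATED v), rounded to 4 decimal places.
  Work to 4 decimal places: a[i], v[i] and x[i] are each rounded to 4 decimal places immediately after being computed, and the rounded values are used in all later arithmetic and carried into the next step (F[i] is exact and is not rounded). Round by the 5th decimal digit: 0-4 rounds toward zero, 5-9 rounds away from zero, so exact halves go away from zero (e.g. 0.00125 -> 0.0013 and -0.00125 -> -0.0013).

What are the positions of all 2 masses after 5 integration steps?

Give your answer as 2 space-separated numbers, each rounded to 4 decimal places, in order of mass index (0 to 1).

Step 0: x=[7.0000 10.0000] v=[0.0000 1.0000]
Step 1: x=[6.6800 10.4400] v=[-1.6000 2.2000]
Step 2: x=[6.1264 11.0592] v=[-2.7680 3.0960]
Step 3: x=[5.4773 11.7638] v=[-3.2454 3.5229]
Step 4: x=[4.8930 12.4455] v=[-2.9217 3.4083]
Step 5: x=[4.5214 13.0030] v=[-1.8579 2.7873]

Answer: 4.5214 13.0030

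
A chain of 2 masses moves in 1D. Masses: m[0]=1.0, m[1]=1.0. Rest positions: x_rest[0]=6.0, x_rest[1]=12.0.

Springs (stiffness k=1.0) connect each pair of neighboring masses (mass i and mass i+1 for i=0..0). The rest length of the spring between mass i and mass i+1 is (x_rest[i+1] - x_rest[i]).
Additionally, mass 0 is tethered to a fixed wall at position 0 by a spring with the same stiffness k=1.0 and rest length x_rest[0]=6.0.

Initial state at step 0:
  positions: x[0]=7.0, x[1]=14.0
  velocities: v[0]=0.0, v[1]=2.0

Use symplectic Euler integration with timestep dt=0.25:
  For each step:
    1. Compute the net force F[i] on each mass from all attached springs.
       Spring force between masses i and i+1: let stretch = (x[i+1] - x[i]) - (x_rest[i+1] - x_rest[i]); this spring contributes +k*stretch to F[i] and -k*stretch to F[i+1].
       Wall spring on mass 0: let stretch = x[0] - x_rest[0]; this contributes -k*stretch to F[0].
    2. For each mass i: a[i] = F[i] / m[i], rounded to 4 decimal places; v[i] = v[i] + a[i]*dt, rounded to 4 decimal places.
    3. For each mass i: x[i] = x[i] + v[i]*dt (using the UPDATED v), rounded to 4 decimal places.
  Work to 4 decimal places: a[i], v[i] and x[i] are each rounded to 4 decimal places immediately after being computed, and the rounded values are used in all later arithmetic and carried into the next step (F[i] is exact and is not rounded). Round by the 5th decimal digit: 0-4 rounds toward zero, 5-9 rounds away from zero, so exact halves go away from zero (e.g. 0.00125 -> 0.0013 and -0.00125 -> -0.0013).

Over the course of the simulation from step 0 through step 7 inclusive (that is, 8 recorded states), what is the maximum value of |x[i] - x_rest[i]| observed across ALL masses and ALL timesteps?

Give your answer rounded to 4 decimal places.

Answer: 3.1407

Derivation:
Step 0: x=[7.0000 14.0000] v=[0.0000 2.0000]
Step 1: x=[7.0000 14.4375] v=[0.0000 1.7500]
Step 2: x=[7.0274 14.7852] v=[0.1094 1.3906]
Step 3: x=[7.1004 15.0230] v=[0.2920 0.9512]
Step 4: x=[7.2248 15.1407] v=[0.4976 0.4706]
Step 5: x=[7.3924 15.1386] v=[0.6704 -0.0084]
Step 6: x=[7.5821 15.0274] v=[0.7589 -0.4450]
Step 7: x=[7.7633 14.8258] v=[0.7247 -0.8063]
Max displacement = 3.1407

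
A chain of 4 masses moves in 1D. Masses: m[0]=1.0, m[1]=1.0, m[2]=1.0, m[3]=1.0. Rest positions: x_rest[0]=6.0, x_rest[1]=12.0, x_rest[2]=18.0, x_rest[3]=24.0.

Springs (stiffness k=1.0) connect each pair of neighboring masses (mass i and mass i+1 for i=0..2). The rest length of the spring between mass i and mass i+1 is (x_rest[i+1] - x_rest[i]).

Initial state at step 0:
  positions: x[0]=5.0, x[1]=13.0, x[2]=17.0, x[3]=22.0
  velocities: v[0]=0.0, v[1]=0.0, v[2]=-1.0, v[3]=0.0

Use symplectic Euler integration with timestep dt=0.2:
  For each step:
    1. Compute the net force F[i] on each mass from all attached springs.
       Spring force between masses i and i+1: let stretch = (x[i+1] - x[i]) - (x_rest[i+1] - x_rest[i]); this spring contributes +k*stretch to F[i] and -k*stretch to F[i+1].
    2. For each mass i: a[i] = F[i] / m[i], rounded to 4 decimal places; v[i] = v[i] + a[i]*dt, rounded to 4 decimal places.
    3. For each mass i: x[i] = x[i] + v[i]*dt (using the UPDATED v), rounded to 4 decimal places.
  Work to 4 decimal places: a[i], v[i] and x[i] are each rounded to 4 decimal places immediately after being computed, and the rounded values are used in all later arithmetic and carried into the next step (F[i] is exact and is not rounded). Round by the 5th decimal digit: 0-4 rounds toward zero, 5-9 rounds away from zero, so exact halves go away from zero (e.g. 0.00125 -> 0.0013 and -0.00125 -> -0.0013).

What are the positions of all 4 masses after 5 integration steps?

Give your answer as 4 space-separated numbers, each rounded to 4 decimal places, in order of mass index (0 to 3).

Step 0: x=[5.0000 13.0000 17.0000 22.0000] v=[0.0000 0.0000 -1.0000 0.0000]
Step 1: x=[5.0800 12.8400 16.8400 22.0400] v=[0.4000 -0.8000 -0.8000 0.2000]
Step 2: x=[5.2304 12.5296 16.7280 22.1120] v=[0.7520 -1.5520 -0.5600 0.3600]
Step 3: x=[5.4328 12.0952 16.6634 22.2086] v=[1.0118 -2.1722 -0.3229 0.4832]
Step 4: x=[5.6617 11.5770 16.6379 22.3234] v=[1.1443 -2.5910 -0.1275 0.5742]
Step 5: x=[5.8872 11.0246 16.6374 22.4508] v=[1.1274 -2.7619 -0.0026 0.6371]

Answer: 5.8872 11.0246 16.6374 22.4508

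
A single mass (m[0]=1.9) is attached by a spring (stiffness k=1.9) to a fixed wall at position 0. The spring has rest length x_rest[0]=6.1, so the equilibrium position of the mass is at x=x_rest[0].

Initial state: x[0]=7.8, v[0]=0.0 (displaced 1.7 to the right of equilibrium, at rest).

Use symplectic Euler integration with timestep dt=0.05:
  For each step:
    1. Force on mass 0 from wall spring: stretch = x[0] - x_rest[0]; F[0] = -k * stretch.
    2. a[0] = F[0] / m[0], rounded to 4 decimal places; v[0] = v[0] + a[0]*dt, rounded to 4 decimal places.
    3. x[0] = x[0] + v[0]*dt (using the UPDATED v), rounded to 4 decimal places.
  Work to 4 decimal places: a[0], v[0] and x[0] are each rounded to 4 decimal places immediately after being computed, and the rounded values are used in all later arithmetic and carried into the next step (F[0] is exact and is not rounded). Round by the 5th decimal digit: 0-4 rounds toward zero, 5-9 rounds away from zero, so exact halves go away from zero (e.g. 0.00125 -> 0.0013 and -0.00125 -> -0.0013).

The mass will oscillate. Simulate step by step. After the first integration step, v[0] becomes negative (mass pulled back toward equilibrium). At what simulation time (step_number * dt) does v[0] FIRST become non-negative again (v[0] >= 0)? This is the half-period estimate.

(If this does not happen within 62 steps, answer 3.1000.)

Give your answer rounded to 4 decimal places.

Answer: 3.1000

Derivation:
Step 0: x=[7.8000] v=[0.0000]
Step 1: x=[7.7958] v=[-0.0850]
Step 2: x=[7.7873] v=[-0.1698]
Step 3: x=[7.7746] v=[-0.2542]
Step 4: x=[7.7577] v=[-0.3379]
Step 5: x=[7.7367] v=[-0.4208]
Step 6: x=[7.7116] v=[-0.5026]
Step 7: x=[7.6824] v=[-0.5832]
Step 8: x=[7.6493] v=[-0.6623]
Step 9: x=[7.6123] v=[-0.7398]
Step 10: x=[7.5715] v=[-0.8154]
Step 11: x=[7.5271] v=[-0.8890]
Step 12: x=[7.4791] v=[-0.9604]
Step 13: x=[7.4276] v=[-1.0294]
Step 14: x=[7.3728] v=[-1.0958]
Step 15: x=[7.3148] v=[-1.1594]
Step 16: x=[7.2538] v=[-1.2201]
Step 17: x=[7.1899] v=[-1.2778]
Step 18: x=[7.1233] v=[-1.3323]
Step 19: x=[7.0541] v=[-1.3835]
Step 20: x=[6.9825] v=[-1.4312]
Step 21: x=[6.9087] v=[-1.4753]
Step 22: x=[6.8329] v=[-1.5157]
Step 23: x=[6.7553] v=[-1.5523]
Step 24: x=[6.6760] v=[-1.5851]
Step 25: x=[6.5953] v=[-1.6139]
Step 26: x=[6.5134] v=[-1.6387]
Step 27: x=[6.4304] v=[-1.6594]
Step 28: x=[6.3466] v=[-1.6759]
Step 29: x=[6.2622] v=[-1.6882]
Step 30: x=[6.1774] v=[-1.6963]
Step 31: x=[6.0924] v=[-1.7002]
Step 32: x=[6.0074] v=[-1.6998]
Step 33: x=[5.9226] v=[-1.6952]
Step 34: x=[5.8383] v=[-1.6863]
Step 35: x=[5.7546] v=[-1.6732]
Step 36: x=[5.6718] v=[-1.6559]
Step 37: x=[5.5901] v=[-1.6345]
Step 38: x=[5.5097] v=[-1.6090]
Step 39: x=[5.4307] v=[-1.5795]
Step 40: x=[5.3534] v=[-1.5460]
Step 41: x=[5.2780] v=[-1.5087]
Step 42: x=[5.2046] v=[-1.4676]
Step 43: x=[5.1335] v=[-1.4228]
Step 44: x=[5.0648] v=[-1.3745]
Step 45: x=[4.9987] v=[-1.3227]
Step 46: x=[4.9353] v=[-1.2676]
Step 47: x=[4.8748] v=[-1.2094]
Step 48: x=[4.8174] v=[-1.1481]
Step 49: x=[4.7632] v=[-1.0840]
Step 50: x=[4.7123] v=[-1.0172]
Step 51: x=[4.6649] v=[-0.9478]
Step 52: x=[4.6211] v=[-0.8760]
Step 53: x=[4.5810] v=[-0.8021]
Step 54: x=[4.5447] v=[-0.7262]
Step 55: x=[4.5123] v=[-0.6484]
Step 56: x=[4.4839] v=[-0.5690]
Step 57: x=[4.4595] v=[-0.4882]
Step 58: x=[4.4392] v=[-0.4062]
Step 59: x=[4.4230] v=[-0.3232]
Step 60: x=[4.4110] v=[-0.2394]
Step 61: x=[4.4033] v=[-0.1550]
Step 62: x=[4.3998] v=[-0.0702]
v[0] did not become non-negative within 62 steps; using fallback time=3.1000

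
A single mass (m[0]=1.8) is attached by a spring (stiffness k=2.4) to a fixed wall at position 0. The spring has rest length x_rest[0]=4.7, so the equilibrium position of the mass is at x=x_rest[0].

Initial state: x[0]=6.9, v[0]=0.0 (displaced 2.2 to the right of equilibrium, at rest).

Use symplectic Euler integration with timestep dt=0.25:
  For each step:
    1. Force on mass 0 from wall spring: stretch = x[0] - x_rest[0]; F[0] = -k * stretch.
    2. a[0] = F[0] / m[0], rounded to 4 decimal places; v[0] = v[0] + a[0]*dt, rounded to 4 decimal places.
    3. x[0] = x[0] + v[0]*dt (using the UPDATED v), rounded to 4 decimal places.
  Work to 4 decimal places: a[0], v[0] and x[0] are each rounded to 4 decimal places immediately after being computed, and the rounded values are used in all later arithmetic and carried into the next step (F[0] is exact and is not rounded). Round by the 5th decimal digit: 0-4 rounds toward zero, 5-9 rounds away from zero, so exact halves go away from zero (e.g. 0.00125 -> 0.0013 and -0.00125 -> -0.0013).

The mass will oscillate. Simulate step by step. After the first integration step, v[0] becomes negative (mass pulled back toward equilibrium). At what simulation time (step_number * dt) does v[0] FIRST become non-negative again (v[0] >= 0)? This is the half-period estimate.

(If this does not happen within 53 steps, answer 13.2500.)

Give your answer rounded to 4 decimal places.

Step 0: x=[6.9000] v=[0.0000]
Step 1: x=[6.7167] v=[-0.7333]
Step 2: x=[6.3653] v=[-1.4055]
Step 3: x=[5.8752] v=[-1.9606]
Step 4: x=[5.2871] v=[-2.3523]
Step 5: x=[4.6501] v=[-2.5480]
Step 6: x=[4.0173] v=[-2.5314]
Step 7: x=[3.4414] v=[-2.3038]
Step 8: x=[2.9703] v=[-1.8843]
Step 9: x=[2.6434] v=[-1.3077]
Step 10: x=[2.4879] v=[-0.6222]
Step 11: x=[2.5167] v=[0.1152]
First v>=0 after going negative at step 11, time=2.7500

Answer: 2.7500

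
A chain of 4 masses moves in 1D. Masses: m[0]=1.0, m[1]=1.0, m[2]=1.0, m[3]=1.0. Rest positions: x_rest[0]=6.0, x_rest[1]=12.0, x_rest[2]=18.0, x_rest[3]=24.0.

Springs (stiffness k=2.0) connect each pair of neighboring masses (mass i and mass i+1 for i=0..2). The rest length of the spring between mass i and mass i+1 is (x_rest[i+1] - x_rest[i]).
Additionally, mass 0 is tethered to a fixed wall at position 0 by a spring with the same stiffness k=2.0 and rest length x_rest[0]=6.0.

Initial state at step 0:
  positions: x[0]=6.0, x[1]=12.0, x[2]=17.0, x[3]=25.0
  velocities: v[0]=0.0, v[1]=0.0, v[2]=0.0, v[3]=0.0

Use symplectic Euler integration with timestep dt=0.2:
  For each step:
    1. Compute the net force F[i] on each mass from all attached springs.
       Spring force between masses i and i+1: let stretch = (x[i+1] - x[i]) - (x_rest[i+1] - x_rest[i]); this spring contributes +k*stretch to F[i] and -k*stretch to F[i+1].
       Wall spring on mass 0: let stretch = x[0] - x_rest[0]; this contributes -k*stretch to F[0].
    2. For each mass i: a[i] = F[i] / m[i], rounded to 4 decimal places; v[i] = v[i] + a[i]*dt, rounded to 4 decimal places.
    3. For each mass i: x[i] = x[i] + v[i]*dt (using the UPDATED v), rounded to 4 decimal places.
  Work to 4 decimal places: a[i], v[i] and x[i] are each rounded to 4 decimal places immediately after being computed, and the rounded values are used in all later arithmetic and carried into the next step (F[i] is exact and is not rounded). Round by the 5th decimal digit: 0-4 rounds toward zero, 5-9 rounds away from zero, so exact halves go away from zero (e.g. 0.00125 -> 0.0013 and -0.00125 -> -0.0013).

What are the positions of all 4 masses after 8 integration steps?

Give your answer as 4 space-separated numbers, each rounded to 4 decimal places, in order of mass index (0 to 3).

Step 0: x=[6.0000 12.0000 17.0000 25.0000] v=[0.0000 0.0000 0.0000 0.0000]
Step 1: x=[6.0000 11.9200 17.2400 24.8400] v=[0.0000 -0.4000 1.2000 -0.8000]
Step 2: x=[5.9936 11.7920 17.6624 24.5520] v=[-0.0320 -0.6400 2.1120 -1.4400]
Step 3: x=[5.9716 11.6698 18.1663 24.1928] v=[-0.1101 -0.6112 2.5197 -1.7958]
Step 4: x=[5.9277 11.6114 18.6326 23.8315] v=[-0.2195 -0.2919 2.3317 -1.8064]
Step 5: x=[5.8643 11.6600 18.9532 23.5343] v=[-0.3171 0.2431 1.6028 -1.4860]
Step 6: x=[5.7954 11.8284 19.0568 23.3506] v=[-0.3445 0.8421 0.5180 -0.9184]
Step 7: x=[5.7455 12.0925 18.9256 23.3034] v=[-0.2495 1.3203 -0.6558 -0.2359]
Step 8: x=[5.7437 12.3954 18.5980 23.3860] v=[-0.0089 1.5147 -1.6379 0.4130]

Answer: 5.7437 12.3954 18.5980 23.3860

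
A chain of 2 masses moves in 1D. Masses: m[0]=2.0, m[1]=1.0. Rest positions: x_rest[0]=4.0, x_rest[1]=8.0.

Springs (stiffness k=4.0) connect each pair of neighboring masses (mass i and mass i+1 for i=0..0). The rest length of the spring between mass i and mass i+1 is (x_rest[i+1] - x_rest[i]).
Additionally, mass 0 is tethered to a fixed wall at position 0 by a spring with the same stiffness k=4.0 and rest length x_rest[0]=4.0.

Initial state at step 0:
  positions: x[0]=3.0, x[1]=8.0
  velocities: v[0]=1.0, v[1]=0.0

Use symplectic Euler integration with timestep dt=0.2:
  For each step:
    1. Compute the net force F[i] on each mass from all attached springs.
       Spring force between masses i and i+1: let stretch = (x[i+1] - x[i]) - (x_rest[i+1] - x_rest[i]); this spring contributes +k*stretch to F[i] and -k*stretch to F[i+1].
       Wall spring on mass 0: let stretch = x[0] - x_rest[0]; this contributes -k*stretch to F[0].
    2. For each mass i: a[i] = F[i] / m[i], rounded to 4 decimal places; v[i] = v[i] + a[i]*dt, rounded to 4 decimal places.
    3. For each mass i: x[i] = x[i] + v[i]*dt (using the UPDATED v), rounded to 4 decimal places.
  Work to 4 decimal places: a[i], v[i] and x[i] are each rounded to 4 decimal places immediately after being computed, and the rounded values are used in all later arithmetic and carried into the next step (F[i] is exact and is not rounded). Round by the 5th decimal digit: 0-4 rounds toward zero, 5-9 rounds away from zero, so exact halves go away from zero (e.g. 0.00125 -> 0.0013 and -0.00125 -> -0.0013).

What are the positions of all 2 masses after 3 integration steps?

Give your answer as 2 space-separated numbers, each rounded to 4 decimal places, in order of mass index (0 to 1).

Answer: 4.2579 7.3994

Derivation:
Step 0: x=[3.0000 8.0000] v=[1.0000 0.0000]
Step 1: x=[3.3600 7.8400] v=[1.8000 -0.8000]
Step 2: x=[3.8096 7.6032] v=[2.2480 -1.1840]
Step 3: x=[4.2579 7.3994] v=[2.2416 -1.0189]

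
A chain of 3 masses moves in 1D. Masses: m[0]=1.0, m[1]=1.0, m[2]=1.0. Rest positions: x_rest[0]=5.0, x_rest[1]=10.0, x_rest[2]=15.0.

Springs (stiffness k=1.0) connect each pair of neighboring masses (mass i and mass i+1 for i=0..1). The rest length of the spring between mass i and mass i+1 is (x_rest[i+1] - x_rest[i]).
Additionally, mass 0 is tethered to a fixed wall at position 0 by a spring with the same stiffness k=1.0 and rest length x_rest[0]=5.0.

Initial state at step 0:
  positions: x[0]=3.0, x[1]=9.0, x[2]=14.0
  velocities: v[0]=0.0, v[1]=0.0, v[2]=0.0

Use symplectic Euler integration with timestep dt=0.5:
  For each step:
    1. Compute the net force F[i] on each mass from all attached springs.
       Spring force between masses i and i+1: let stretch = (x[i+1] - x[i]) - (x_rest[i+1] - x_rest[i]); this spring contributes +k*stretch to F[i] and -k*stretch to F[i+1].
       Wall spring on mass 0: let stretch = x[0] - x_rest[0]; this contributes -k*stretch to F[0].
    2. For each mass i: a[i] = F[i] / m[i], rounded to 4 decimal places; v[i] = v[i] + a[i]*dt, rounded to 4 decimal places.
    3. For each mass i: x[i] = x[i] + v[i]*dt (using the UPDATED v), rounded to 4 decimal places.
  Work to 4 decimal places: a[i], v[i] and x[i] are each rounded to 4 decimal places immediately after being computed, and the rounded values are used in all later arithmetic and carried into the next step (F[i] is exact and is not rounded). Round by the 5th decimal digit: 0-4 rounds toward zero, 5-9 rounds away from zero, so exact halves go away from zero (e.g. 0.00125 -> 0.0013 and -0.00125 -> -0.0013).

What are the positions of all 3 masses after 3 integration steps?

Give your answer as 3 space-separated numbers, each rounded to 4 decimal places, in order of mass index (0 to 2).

Step 0: x=[3.0000 9.0000 14.0000] v=[0.0000 0.0000 0.0000]
Step 1: x=[3.7500 8.7500 14.0000] v=[1.5000 -0.5000 0.0000]
Step 2: x=[4.8125 8.5625 13.9375] v=[2.1250 -0.3750 -0.1250]
Step 3: x=[5.6094 8.7813 13.7813] v=[1.5938 0.4375 -0.3125]

Answer: 5.6094 8.7813 13.7813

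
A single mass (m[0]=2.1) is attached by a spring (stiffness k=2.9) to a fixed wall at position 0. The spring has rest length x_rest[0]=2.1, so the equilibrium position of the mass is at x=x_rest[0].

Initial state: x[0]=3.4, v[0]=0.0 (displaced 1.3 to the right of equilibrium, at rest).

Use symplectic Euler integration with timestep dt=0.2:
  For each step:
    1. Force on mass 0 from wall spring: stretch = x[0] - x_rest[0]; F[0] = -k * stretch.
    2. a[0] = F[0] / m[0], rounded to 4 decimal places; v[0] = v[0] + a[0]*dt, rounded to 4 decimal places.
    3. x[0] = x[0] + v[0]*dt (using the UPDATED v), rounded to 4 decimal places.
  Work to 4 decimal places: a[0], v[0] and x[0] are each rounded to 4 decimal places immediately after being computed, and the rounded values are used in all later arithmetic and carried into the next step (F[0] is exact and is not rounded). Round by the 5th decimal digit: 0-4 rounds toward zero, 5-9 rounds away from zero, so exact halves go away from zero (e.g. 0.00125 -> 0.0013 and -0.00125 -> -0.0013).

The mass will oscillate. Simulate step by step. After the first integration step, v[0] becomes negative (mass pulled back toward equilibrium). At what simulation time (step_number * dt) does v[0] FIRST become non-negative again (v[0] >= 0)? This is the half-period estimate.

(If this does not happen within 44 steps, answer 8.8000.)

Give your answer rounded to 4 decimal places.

Answer: 2.8000

Derivation:
Step 0: x=[3.4000] v=[0.0000]
Step 1: x=[3.3282] v=[-0.3590]
Step 2: x=[3.1886] v=[-0.6982]
Step 3: x=[2.9888] v=[-0.9989]
Step 4: x=[2.7399] v=[-1.2444]
Step 5: x=[2.4557] v=[-1.4211]
Step 6: x=[2.1518] v=[-1.5193]
Step 7: x=[1.8451] v=[-1.5336]
Step 8: x=[1.5525] v=[-1.4632]
Step 9: x=[1.2901] v=[-1.3120]
Step 10: x=[1.0724] v=[-1.0883]
Step 11: x=[0.9115] v=[-0.8045]
Step 12: x=[0.8163] v=[-0.4762]
Step 13: x=[0.7920] v=[-0.1217]
Step 14: x=[0.8399] v=[0.2396]
First v>=0 after going negative at step 14, time=2.8000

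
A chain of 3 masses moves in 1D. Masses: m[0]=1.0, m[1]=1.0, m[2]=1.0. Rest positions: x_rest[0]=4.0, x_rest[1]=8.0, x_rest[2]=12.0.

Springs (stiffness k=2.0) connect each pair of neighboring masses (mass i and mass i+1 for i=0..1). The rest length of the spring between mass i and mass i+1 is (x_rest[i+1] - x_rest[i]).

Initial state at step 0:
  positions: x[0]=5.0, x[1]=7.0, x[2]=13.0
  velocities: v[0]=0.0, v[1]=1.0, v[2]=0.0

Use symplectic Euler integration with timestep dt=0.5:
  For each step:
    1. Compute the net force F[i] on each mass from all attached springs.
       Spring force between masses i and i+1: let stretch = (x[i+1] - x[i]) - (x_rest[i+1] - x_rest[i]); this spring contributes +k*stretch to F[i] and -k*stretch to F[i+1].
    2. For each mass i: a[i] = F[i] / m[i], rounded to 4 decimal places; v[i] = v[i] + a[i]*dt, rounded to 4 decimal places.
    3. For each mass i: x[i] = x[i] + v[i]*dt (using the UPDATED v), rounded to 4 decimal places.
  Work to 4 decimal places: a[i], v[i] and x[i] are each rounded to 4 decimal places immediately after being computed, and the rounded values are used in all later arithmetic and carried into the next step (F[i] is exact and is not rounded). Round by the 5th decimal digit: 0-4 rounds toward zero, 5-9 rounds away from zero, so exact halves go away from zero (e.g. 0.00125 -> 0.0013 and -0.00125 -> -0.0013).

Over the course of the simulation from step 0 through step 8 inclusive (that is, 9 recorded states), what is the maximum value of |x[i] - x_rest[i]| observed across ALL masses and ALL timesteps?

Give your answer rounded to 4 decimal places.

Step 0: x=[5.0000 7.0000 13.0000] v=[0.0000 1.0000 0.0000]
Step 1: x=[4.0000 9.5000 12.0000] v=[-2.0000 5.0000 -2.0000]
Step 2: x=[3.7500 10.5000 11.7500] v=[-0.5000 2.0000 -0.5000]
Step 3: x=[4.8750 8.7500 12.8750] v=[2.2500 -3.5000 2.2500]
Step 4: x=[5.9375 7.1250 13.9375] v=[2.1250 -3.2500 2.1250]
Step 5: x=[5.5938 8.3125 13.5938] v=[-0.6875 2.3750 -0.6875]
Step 6: x=[4.6094 10.7813 12.6094] v=[-1.9688 4.9376 -1.9688]
Step 7: x=[4.7110 11.0782 12.7110] v=[0.2031 0.5938 0.2031]
Step 8: x=[5.9962 9.0079 13.9962] v=[2.5703 -4.1406 2.5703]
Max displacement = 3.0782

Answer: 3.0782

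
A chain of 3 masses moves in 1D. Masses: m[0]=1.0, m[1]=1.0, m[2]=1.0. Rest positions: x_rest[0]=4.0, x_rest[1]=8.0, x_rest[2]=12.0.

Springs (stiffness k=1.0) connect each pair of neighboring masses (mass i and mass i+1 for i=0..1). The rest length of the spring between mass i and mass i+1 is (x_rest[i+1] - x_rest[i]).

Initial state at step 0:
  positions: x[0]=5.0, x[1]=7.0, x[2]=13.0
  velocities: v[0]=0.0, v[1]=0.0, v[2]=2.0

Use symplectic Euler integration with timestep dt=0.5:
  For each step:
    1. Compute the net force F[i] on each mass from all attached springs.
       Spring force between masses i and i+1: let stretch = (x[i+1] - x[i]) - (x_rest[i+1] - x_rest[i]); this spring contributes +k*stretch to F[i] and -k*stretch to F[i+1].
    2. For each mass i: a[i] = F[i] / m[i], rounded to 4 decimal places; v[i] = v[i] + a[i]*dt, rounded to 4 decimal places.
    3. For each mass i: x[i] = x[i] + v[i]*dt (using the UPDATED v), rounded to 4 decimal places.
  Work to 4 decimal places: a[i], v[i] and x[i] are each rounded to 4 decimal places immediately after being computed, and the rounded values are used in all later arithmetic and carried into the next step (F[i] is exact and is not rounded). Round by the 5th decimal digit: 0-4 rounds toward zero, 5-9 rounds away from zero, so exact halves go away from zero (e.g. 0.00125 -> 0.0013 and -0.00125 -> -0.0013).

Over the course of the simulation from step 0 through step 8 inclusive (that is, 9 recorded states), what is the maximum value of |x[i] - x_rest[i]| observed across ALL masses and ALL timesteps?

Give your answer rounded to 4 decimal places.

Step 0: x=[5.0000 7.0000 13.0000] v=[0.0000 0.0000 2.0000]
Step 1: x=[4.5000 8.0000 13.5000] v=[-1.0000 2.0000 1.0000]
Step 2: x=[3.8750 9.5000 13.6250] v=[-1.2500 3.0000 0.2500]
Step 3: x=[3.6563 10.6250 13.7188] v=[-0.4375 2.2500 0.1875]
Step 4: x=[4.1798 10.7813 14.0391] v=[1.0469 0.3126 0.6406]
Step 5: x=[5.3537 10.1017 14.5450] v=[2.3477 -1.3593 1.0117]
Step 6: x=[6.7146 9.3459 14.9401] v=[2.7217 -1.5117 0.7901]
Step 7: x=[7.7333 9.3308 14.9366] v=[2.0374 -0.0303 -0.0070]
Step 8: x=[8.1514 10.3178 14.5317] v=[0.8362 1.9739 -0.8099]
Max displacement = 4.1514

Answer: 4.1514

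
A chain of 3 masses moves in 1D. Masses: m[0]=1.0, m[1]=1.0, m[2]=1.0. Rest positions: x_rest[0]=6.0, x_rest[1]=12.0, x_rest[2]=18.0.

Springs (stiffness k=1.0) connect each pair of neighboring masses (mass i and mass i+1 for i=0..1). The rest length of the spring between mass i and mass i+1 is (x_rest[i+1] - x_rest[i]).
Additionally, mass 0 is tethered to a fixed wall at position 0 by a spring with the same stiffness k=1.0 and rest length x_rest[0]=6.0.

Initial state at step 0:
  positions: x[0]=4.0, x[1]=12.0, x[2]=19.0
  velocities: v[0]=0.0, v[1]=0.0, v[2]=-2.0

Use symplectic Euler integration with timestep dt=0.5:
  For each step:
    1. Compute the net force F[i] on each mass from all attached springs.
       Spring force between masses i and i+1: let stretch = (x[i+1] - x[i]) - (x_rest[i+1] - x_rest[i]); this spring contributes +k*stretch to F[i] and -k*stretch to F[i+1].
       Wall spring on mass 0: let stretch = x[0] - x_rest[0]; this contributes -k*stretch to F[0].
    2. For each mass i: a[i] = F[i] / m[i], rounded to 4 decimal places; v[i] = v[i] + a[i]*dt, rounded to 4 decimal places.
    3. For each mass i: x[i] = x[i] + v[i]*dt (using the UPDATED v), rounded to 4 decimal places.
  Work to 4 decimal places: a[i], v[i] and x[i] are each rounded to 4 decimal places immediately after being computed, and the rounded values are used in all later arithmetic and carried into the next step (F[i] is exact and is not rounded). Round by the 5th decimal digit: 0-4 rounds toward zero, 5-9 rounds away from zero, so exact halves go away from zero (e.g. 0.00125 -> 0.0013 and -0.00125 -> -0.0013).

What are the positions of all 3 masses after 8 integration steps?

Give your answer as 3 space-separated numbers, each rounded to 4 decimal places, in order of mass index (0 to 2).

Answer: 3.0583 9.5225 16.8408

Derivation:
Step 0: x=[4.0000 12.0000 19.0000] v=[0.0000 0.0000 -2.0000]
Step 1: x=[5.0000 11.7500 17.7500] v=[2.0000 -0.5000 -2.5000]
Step 2: x=[6.4375 11.3125 16.5000] v=[2.8750 -0.8750 -2.5000]
Step 3: x=[7.4844 10.9531 15.4531] v=[2.0938 -0.7188 -2.0938]
Step 4: x=[7.5274 10.8515 14.7812] v=[0.0860 -0.2032 -1.3438]
Step 5: x=[6.5196 10.9013 14.6269] v=[-2.0157 0.0996 -0.3087]
Step 6: x=[4.9773 10.7871 15.0412] v=[-3.0847 -0.2285 0.8285]
Step 7: x=[3.6431 10.2839 15.8920] v=[-2.6685 -1.0064 1.7015]
Step 8: x=[3.0583 9.5225 16.8408] v=[-1.1697 -1.5228 1.8975]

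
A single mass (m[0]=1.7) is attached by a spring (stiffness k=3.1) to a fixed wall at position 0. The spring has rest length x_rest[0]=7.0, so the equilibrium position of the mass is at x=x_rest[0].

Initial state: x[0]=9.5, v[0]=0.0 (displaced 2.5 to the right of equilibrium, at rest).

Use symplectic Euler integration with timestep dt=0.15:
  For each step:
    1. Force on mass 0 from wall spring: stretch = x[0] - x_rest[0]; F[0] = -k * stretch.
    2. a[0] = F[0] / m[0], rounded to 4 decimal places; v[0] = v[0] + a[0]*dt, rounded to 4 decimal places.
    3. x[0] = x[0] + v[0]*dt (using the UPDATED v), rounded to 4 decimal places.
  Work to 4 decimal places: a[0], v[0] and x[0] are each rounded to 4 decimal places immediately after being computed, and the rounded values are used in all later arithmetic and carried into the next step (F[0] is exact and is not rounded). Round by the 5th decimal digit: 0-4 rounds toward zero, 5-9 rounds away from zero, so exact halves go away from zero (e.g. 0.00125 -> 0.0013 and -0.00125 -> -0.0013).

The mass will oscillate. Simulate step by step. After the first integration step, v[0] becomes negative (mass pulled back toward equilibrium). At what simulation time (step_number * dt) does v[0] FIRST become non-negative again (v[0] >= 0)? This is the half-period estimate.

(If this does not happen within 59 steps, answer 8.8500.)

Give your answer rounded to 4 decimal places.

Answer: 2.4000

Derivation:
Step 0: x=[9.5000] v=[0.0000]
Step 1: x=[9.3974] v=[-0.6838]
Step 2: x=[9.1965] v=[-1.3396]
Step 3: x=[8.9054] v=[-1.9404]
Step 4: x=[8.5362] v=[-2.4616]
Step 5: x=[8.1039] v=[-2.8818]
Step 6: x=[7.6263] v=[-3.1838]
Step 7: x=[7.1230] v=[-3.3551]
Step 8: x=[6.6147] v=[-3.3887]
Step 9: x=[6.1222] v=[-3.2833]
Step 10: x=[5.6657] v=[-3.0432]
Step 11: x=[5.2640] v=[-2.6782]
Step 12: x=[4.9335] v=[-2.2034]
Step 13: x=[4.6878] v=[-1.6382]
Step 14: x=[4.5369] v=[-1.0057]
Step 15: x=[4.4871] v=[-0.3320]
Step 16: x=[4.5404] v=[0.3553]
First v>=0 after going negative at step 16, time=2.4000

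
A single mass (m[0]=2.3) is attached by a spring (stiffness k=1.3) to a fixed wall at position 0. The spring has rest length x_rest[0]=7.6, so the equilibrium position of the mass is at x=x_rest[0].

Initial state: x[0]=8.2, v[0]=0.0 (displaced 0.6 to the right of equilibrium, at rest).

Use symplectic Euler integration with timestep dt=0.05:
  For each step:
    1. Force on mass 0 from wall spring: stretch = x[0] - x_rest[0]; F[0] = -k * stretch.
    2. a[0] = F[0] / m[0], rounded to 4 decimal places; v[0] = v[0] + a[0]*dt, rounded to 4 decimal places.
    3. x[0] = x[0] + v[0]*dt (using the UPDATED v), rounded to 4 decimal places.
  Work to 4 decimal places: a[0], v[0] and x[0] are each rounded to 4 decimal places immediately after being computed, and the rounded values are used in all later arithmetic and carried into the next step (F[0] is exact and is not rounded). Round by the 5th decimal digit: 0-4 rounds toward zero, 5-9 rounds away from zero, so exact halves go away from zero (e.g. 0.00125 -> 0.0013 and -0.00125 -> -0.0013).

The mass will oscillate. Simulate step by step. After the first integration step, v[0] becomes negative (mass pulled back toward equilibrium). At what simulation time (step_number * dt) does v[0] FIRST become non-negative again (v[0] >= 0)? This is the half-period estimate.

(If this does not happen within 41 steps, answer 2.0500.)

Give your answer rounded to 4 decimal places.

Answer: 2.0500

Derivation:
Step 0: x=[8.2000] v=[0.0000]
Step 1: x=[8.1992] v=[-0.0170]
Step 2: x=[8.1975] v=[-0.0339]
Step 3: x=[8.1950] v=[-0.0508]
Step 4: x=[8.1916] v=[-0.0676]
Step 5: x=[8.1874] v=[-0.0843]
Step 6: x=[8.1824] v=[-0.1009]
Step 7: x=[8.1765] v=[-0.1174]
Step 8: x=[8.1698] v=[-0.1337]
Step 9: x=[8.1623] v=[-0.1498]
Step 10: x=[8.1540] v=[-0.1657]
Step 11: x=[8.1449] v=[-0.1814]
Step 12: x=[8.1351] v=[-0.1968]
Step 13: x=[8.1245] v=[-0.2119]
Step 14: x=[8.1132] v=[-0.2267]
Step 15: x=[8.1011] v=[-0.2412]
Step 16: x=[8.0883] v=[-0.2554]
Step 17: x=[8.0748] v=[-0.2692]
Step 18: x=[8.0607] v=[-0.2826]
Step 19: x=[8.0459] v=[-0.2956]
Step 20: x=[8.0305] v=[-0.3082]
Step 21: x=[8.0145] v=[-0.3204]
Step 22: x=[7.9979] v=[-0.3321]
Step 23: x=[7.9807] v=[-0.3433]
Step 24: x=[7.9630] v=[-0.3541]
Step 25: x=[7.9448] v=[-0.3644]
Step 26: x=[7.9261] v=[-0.3741]
Step 27: x=[7.9069] v=[-0.3833]
Step 28: x=[7.8873] v=[-0.3920]
Step 29: x=[7.8673] v=[-0.4001]
Step 30: x=[7.8469] v=[-0.4077]
Step 31: x=[7.8262] v=[-0.4147]
Step 32: x=[7.8051] v=[-0.4211]
Step 33: x=[7.7838] v=[-0.4269]
Step 34: x=[7.7622] v=[-0.4321]
Step 35: x=[7.7404] v=[-0.4367]
Step 36: x=[7.7184] v=[-0.4407]
Step 37: x=[7.6962] v=[-0.4440]
Step 38: x=[7.6739] v=[-0.4467]
Step 39: x=[7.6515] v=[-0.4488]
Step 40: x=[7.6290] v=[-0.4503]
Step 41: x=[7.6064] v=[-0.4511]
v[0] did not become non-negative within 41 steps; using fallback time=2.0500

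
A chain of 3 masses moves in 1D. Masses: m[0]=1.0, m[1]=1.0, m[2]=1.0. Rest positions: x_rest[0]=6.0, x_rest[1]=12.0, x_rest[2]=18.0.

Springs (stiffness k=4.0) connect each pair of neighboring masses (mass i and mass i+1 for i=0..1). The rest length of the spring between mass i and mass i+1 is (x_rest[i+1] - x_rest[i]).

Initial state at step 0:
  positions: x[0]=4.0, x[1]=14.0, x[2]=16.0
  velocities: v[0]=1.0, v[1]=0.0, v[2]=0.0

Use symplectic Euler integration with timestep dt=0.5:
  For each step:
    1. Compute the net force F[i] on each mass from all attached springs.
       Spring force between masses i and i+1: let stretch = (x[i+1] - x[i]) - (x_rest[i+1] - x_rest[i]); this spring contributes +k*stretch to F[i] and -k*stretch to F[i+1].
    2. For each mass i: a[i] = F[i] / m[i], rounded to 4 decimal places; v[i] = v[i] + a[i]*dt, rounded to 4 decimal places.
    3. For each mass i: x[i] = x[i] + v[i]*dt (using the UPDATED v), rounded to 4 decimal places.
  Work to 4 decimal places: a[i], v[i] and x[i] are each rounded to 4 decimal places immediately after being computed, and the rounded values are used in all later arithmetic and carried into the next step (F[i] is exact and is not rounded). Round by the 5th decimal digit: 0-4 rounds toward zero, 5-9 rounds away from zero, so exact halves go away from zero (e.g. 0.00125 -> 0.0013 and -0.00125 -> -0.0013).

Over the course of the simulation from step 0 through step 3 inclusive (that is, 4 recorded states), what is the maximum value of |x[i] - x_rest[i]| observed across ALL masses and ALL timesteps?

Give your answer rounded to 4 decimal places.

Step 0: x=[4.0000 14.0000 16.0000] v=[1.0000 0.0000 0.0000]
Step 1: x=[8.5000 6.0000 20.0000] v=[9.0000 -16.0000 8.0000]
Step 2: x=[4.5000 14.5000 16.0000] v=[-8.0000 17.0000 -8.0000]
Step 3: x=[4.5000 14.5000 16.5000] v=[0.0000 0.0000 1.0000]
Max displacement = 6.0000

Answer: 6.0000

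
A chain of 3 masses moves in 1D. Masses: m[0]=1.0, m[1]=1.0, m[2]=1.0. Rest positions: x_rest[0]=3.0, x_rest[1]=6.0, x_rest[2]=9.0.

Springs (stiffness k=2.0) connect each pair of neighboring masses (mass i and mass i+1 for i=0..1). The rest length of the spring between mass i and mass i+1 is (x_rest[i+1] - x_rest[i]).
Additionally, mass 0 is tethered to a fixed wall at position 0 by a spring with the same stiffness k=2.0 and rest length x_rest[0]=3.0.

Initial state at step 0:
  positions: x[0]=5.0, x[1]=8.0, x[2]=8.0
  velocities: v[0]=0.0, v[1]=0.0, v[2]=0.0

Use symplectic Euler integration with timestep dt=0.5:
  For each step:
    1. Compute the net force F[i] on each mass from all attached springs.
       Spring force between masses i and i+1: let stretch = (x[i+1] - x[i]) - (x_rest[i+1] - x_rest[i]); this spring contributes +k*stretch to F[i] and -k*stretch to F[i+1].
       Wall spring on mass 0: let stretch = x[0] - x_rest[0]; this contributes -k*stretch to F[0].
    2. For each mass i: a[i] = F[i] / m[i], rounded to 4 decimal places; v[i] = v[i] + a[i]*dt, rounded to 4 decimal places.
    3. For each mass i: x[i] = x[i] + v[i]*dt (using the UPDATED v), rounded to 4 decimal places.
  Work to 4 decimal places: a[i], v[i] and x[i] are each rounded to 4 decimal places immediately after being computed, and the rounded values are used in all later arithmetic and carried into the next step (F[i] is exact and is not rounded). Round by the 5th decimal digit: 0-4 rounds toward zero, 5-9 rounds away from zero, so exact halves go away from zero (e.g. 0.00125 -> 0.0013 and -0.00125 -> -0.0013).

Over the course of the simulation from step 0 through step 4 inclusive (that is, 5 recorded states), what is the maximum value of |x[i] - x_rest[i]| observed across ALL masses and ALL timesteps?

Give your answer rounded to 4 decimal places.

Step 0: x=[5.0000 8.0000 8.0000] v=[0.0000 0.0000 0.0000]
Step 1: x=[4.0000 6.5000 9.5000] v=[-2.0000 -3.0000 3.0000]
Step 2: x=[2.2500 5.2500 11.0000] v=[-3.5000 -2.5000 3.0000]
Step 3: x=[0.8750 5.3750 11.1250] v=[-2.7500 0.2500 0.2500]
Step 4: x=[1.3125 6.1250 9.8750] v=[0.8750 1.5000 -2.5000]
Max displacement = 2.1250

Answer: 2.1250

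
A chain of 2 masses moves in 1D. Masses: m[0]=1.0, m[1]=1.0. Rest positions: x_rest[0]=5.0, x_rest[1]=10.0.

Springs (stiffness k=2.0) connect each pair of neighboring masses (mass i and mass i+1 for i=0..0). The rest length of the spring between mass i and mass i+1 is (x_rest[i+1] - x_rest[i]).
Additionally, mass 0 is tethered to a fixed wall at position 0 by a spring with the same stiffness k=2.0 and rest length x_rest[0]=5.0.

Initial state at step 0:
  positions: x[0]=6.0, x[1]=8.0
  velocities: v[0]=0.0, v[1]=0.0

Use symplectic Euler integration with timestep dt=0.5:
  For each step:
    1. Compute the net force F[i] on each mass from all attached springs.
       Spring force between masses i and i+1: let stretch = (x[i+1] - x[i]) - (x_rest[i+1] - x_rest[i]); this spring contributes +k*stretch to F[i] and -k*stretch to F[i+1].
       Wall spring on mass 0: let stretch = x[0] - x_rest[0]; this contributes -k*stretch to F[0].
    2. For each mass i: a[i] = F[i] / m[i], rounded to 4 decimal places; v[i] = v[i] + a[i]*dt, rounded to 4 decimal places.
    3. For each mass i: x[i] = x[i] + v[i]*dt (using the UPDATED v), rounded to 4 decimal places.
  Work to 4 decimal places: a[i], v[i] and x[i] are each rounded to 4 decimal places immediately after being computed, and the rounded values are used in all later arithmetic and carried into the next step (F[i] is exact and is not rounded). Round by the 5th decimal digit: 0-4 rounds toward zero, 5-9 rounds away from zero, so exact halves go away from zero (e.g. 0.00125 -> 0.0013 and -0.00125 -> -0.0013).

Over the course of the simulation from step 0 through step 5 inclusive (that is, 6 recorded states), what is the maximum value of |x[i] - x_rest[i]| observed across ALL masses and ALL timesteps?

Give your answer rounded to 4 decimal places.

Answer: 2.2813

Derivation:
Step 0: x=[6.0000 8.0000] v=[0.0000 0.0000]
Step 1: x=[4.0000 9.5000] v=[-4.0000 3.0000]
Step 2: x=[2.7500 10.7500] v=[-2.5000 2.5000]
Step 3: x=[4.1250 10.5000] v=[2.7500 -0.5000]
Step 4: x=[6.6250 9.5625] v=[5.0000 -1.8750]
Step 5: x=[7.2813 9.6563] v=[1.3125 0.1875]
Max displacement = 2.2813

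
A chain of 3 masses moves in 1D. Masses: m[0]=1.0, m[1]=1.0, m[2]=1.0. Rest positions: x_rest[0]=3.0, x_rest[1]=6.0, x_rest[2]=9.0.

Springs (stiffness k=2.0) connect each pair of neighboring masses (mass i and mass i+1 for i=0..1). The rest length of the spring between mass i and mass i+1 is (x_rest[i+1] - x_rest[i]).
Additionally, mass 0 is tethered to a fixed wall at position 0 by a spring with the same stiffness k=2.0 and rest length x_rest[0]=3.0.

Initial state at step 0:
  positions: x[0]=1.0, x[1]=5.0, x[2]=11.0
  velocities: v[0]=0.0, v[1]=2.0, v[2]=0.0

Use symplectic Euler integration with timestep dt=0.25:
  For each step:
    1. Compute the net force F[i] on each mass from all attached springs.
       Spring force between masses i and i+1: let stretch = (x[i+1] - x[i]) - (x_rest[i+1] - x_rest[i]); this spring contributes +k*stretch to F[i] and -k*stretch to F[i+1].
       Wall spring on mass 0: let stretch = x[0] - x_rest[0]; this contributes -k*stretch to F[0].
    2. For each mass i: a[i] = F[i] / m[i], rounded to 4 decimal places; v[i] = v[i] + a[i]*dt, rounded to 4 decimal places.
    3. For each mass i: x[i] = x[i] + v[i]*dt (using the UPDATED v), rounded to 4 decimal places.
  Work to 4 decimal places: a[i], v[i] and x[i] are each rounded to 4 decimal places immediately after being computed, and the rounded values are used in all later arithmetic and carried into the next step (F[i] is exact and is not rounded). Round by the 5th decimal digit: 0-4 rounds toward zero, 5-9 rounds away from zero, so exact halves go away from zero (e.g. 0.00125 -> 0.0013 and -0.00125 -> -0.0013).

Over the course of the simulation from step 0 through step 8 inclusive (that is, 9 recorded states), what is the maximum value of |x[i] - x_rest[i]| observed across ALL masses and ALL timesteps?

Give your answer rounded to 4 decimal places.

Step 0: x=[1.0000 5.0000 11.0000] v=[0.0000 2.0000 0.0000]
Step 1: x=[1.3750 5.7500 10.6250] v=[1.5000 3.0000 -1.5000]
Step 2: x=[2.1250 6.5625 10.0156] v=[3.0000 3.2500 -2.4375]
Step 3: x=[3.1641 7.2520 9.3496] v=[4.1563 2.7578 -2.6641]
Step 4: x=[4.3187 7.6927 8.7964] v=[4.6182 1.7627 -2.2129]
Step 5: x=[5.3552 7.8496 8.4802] v=[4.1459 0.6276 -1.2648]
Step 6: x=[6.0341 7.7735 8.4602] v=[2.7155 -0.3043 -0.0801]
Step 7: x=[6.1762 7.5658 8.7294] v=[0.5682 -0.8307 1.0766]
Step 8: x=[5.7199 7.3299 9.2281] v=[-1.8251 -0.9437 1.9948]
Max displacement = 3.1762

Answer: 3.1762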